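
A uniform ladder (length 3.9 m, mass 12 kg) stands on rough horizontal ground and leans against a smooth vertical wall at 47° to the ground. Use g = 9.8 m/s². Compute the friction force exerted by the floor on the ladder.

Torques about the foot: N_wall · 3.9 sin 47° = 12×9.8×1.95 cos 47° → N_wall = 54.832 N.
ΣF_x = 0: f_floor = N_wall = 54.832 N.

f ≈ 54.8 N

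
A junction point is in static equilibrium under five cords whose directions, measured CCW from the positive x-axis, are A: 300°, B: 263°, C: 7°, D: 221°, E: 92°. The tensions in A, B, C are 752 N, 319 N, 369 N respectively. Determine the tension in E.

T_E ≈ 1490 N

Resolve: ΣF_x = 752 cos 300° + 319 cos 263° + 369 cos 7° + T_D cos 221° + T_E cos 92° = 0.
        ΣF_y = 752 sin 300° + 319 sin 263° + 369 sin 7° + T_D sin 221° + T_E sin 92° = 0.
The known terms sum to (703.4, -922.9) N, so -0.7547 T_D − 0.0349 T_E = -703.4 and -0.6561 T_D + 0.9994 T_E = 922.9.
Solving simultaneously: T_D = 863.1 N, T_E = 1490 N.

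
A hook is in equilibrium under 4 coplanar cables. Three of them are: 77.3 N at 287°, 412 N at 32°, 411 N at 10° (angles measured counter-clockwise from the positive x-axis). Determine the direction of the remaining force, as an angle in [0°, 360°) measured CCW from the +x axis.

Sum the known components: ΣF_x = 776.8 N, ΣF_y = 215.8 N.
For equilibrium the remaining force must supply (−ΣF_x, −ΣF_y) = (-776.8, -215.8) N.
Magnitude = √((-776.8)² + (-215.8)²) = 806.2 N; direction = atan2(-215.8, -776.8) = 195.5°.

θ ≈ 196°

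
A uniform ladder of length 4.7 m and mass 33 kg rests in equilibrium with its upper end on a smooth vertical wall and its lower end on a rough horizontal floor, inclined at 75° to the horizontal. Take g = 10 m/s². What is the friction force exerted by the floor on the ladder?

Torques about the foot: N_wall · 4.7 sin 75° = 33×10×2.35 cos 75° → N_wall = 44.212 N.
ΣF_x = 0: f_floor = N_wall = 44.212 N.

f ≈ 44.2 N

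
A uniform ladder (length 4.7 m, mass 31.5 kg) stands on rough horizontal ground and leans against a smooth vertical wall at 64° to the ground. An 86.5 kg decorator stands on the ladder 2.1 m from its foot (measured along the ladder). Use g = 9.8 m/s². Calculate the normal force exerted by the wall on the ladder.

Torques about the foot: N_wall · 4.7 sin 64° = 31.5×9.8×2.35 cos 64° + 86.5×9.8×2.1 cos 64° → N_wall = 260.01 N.

N_wall ≈ 260 N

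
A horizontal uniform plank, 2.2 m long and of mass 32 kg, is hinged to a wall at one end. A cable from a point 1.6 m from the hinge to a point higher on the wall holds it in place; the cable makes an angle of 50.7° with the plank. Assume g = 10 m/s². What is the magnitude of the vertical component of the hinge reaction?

|H_y| ≈ 100 N

Take torques about the hinge: T sin 50.7° · 1.6 = 32×10×1.1 = 352 N·m.
So T = 352 / (0.7738 × 1.6) = 284.3 N.
ΣF_y = 0: H_y = (32×10) − T sin 50.7° = 320 − 220 = 100 N.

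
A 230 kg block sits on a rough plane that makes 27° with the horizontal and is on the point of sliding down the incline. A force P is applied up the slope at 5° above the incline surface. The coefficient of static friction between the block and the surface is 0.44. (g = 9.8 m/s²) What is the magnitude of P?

On the verge of sliding down the incline, friction equals μN and acts up the slope.
Perpendicular: N + P sin 5° = W cos 27° = 2008 N.
Along incline: P cos 5° + μN = W sin 27° with W sin 27° = 1023 N.
Solving the pair for P and N: P = 145.8 N, N = 1996 N (and f = μN = 878.1 N).

P ≈ 146 N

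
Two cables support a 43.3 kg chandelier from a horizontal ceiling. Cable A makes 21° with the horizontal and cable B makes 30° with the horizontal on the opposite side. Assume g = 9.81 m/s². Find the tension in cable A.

Weight W = 43.3 × 9.81 = 424.8 N acts straight down.
Horizontal: T_A cos 21° = T_B cos 30°  →  T_B = 1.078 T_A.
Vertical: T_A sin 21° + T_B sin 30° = 424.8.
Substituting the horizontal relation into the vertical equation gives 0.8974 T_A = 424.8, so T_A = 473.4 N.

T_A ≈ 473 N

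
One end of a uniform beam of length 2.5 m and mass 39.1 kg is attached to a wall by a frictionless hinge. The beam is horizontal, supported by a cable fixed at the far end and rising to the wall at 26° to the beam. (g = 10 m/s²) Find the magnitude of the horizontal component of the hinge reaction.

Take torques about the hinge: T sin 26° · 2.5 = 39.1×10×1.25 = 488.75 N·m.
So T = 488.75 / (0.4384 × 2.5) = 445.97 N.
ΣF_x = 0: H_x = T cos 26° = 400.83 N.

H_x ≈ 401 N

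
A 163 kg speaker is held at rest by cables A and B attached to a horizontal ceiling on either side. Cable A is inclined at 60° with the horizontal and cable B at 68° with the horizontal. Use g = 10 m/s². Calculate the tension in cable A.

T_A ≈ 775 N

Weight W = 163 × 10 = 1630 N acts straight down.
Horizontal: T_A cos 60° = T_B cos 68°  →  T_B = 1.335 T_A.
Vertical: T_A sin 60° + T_B sin 68° = 1630.
Substituting the horizontal relation into the vertical equation gives 2.104 T_A = 1630, so T_A = 774.9 N.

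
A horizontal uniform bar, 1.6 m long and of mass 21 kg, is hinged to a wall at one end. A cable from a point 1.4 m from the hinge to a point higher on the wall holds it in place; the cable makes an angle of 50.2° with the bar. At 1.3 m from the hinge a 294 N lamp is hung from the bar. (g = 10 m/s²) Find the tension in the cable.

T ≈ 512 N

Take torques about the hinge: T sin 50.2° · 1.4 = 21×10×0.8 + 294×1.3 = 550.2 N·m.
So T = 550.2 / (0.7683 × 1.4) = 511.53 N.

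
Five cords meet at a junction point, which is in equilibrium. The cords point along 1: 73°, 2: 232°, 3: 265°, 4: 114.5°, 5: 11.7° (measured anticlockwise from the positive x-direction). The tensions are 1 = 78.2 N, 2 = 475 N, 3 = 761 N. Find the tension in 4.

Resolve: ΣF_x = 78.2 cos 73° + 475 cos 232° + 761 cos 265° + T_4 cos 114.5° + T_5 cos 11.7° = 0.
        ΣF_y = 78.2 sin 73° + 475 sin 232° + 761 sin 265° + T_4 sin 114.5° + T_5 sin 11.7° = 0.
The known terms sum to (-335.9, -1058) N, so -0.4147 T_4 + 0.9792 T_5 = 335.9 and 0.9100 T_4 + 0.2028 T_5 = 1058.
Solving simultaneously: T_4 = 992.2 N, T_5 = 763.2 N.

T_4 ≈ 992 N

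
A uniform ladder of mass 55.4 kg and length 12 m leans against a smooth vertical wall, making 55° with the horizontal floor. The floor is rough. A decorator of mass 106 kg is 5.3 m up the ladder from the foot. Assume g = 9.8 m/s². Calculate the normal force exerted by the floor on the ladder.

N_floor ≈ 1580 N

ΣF_y = 0: N_floor = 55.4×9.8 + 106×9.8 = 1581.7 N.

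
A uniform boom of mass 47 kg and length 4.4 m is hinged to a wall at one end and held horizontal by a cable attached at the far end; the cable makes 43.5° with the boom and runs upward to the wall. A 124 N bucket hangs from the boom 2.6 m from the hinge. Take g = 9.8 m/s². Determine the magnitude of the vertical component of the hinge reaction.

|H_y| ≈ 281 N

Take torques about the hinge: T sin 43.5° · 4.4 = 47×9.8×2.2 + 124×2.6 = 1335.7 N·m.
So T = 1335.7 / (0.6884 × 4.4) = 441.01 N.
ΣF_y = 0: H_y = (47×9.8 + 124) − T sin 43.5° = 584.6 − 303.57 = 281.03 N.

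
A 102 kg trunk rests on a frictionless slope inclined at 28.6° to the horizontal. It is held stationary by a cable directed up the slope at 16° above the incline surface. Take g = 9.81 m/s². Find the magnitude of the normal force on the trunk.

Take axes along and perpendicular to the incline. Weight components: W sin 28.6° = 479 N down-slope, W cos 28.6° = 878.5 N into the surface.
Along incline: T cos 16° = W sin 28.6° → T = 498.3 N.
Perpendicular: N = W cos 28.6° − T sin 16° = 741.2 N.

N ≈ 741 N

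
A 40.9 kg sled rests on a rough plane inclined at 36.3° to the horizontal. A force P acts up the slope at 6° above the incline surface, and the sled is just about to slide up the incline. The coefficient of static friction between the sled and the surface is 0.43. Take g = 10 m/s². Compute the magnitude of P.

P ≈ 369 N

On the verge of sliding up the incline, friction equals μN and acts down the slope.
Perpendicular: N + P sin 6° = W cos 36.3° = 329.6 N.
Along incline: P cos 6° = W sin 36.3° + μN  with W sin 36.3° = 242.1 N.
Solving the pair for P and N: P = 369.3 N, N = 291 N (and f = μN = 125.1 N).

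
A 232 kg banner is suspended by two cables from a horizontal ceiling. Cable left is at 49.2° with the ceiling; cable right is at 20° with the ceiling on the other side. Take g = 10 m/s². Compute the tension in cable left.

Weight W = 232 × 10 = 2320 N acts straight down.
Horizontal: T_left cos 49.2° = T_right cos 20°  →  T_right = 0.6954 T_left.
Vertical: T_left sin 49.2° + T_right sin 20° = 2320.
Substituting the horizontal relation into the vertical equation gives 0.9948 T_left = 2320, so T_left = 2332 N.

T_left ≈ 2330 N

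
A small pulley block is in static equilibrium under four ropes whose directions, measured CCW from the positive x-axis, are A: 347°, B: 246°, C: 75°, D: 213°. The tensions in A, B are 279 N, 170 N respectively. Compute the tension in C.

Resolve: ΣF_x = 279 cos 347° + 170 cos 246° + T_C cos 75° + T_D cos 213° = 0.
        ΣF_y = 279 sin 347° + 170 sin 246° + T_C sin 75° + T_D sin 213° = 0.
The known terms sum to (202.7, -218.1) N, so 0.2588 T_C − 0.8387 T_D = -202.7 and 0.9659 T_C − 0.5446 T_D = 218.1.
Solving simultaneously: T_C = 438.3 N, T_D = 377 N.

T_C ≈ 438 N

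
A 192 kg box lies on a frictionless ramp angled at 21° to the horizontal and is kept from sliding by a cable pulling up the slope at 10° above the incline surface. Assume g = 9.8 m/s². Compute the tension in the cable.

Take axes along and perpendicular to the incline. Weight components: W sin 21° = 674.3 N down-slope, W cos 21° = 1757 N into the surface.
Along incline: T cos 10° = W sin 21° → T = 684.7 N.
Perpendicular: N = W cos 21° − T sin 10° = 1638 N.

T ≈ 685 N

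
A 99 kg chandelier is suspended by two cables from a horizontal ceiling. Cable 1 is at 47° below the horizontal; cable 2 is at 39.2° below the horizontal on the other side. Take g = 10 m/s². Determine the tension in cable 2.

Weight W = 99 × 10 = 990 N acts straight down.
Horizontal: T_1 cos 47° = T_2 cos 39.2°  →  T_1 = 1.136 T_2.
Vertical: T_1 sin 47° + T_2 sin 39.2° = 990.
Substituting the horizontal relation into the vertical equation gives 1.463 T_2 = 990, so T_2 = 676.7 N.

T_2 ≈ 677 N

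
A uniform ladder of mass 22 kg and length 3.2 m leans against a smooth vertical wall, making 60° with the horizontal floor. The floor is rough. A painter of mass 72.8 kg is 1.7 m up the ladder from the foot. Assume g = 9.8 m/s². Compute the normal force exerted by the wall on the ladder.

Torques about the foot: N_wall · 3.2 sin 60° = 22×9.8×1.6 cos 60° + 72.8×9.8×1.7 cos 60° → N_wall = 281.06 N.

N_wall ≈ 281 N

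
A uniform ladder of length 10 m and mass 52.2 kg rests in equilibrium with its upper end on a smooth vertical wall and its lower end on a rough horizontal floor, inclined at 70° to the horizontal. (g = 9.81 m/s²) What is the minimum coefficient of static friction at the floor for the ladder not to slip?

μ_min ≈ 0.182

ΣF_y = 0: N_floor = 52.2×9.81 = 512.08 N.
Torques about the foot: N_wall · 10 sin 70° = 52.2×9.81×5 cos 70° → N_wall = 93.191 N.
ΣF_x = 0: f_floor = N_wall = 93.191 N.
μ_min = f_floor / N_floor = 93.191 / 512.08 = 0.182.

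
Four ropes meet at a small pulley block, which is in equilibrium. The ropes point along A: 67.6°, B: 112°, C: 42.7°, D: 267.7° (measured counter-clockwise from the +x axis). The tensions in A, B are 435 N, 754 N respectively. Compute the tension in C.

T_C ≈ 227 N

Resolve: ΣF_x = 435 cos 67.6° + 754 cos 112° + T_C cos 42.7° + T_D cos 267.7° = 0.
        ΣF_y = 435 sin 67.6° + 754 sin 112° + T_C sin 42.7° + T_D sin 267.7° = 0.
The known terms sum to (-116.7, 1101) N, so 0.7349 T_C − 0.0401 T_D = 116.7 and 0.6782 T_C − 0.9992 T_D = -1101.
Solving simultaneously: T_C = 227.4 N, T_D = 1256 N.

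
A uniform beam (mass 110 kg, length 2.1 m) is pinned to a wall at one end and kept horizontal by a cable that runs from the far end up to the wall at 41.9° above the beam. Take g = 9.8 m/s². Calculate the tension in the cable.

T ≈ 807 N

Take torques about the hinge: T sin 41.9° · 2.1 = 110×9.8×1.05 = 1131.9 N·m.
So T = 1131.9 / (0.6678 × 2.1) = 807.09 N.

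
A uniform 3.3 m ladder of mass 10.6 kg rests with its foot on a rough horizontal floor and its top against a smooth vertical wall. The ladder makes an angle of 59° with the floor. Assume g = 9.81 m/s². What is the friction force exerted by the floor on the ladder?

Torques about the foot: N_wall · 3.3 sin 59° = 10.6×9.81×1.65 cos 59° → N_wall = 31.241 N.
ΣF_x = 0: f_floor = N_wall = 31.241 N.

f ≈ 31.2 N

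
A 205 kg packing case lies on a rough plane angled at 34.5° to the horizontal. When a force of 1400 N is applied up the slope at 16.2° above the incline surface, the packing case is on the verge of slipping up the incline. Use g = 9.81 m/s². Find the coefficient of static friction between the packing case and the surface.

μ ≈ 0.162

On the verge of sliding up the incline, friction is at its maximum μN and acts down the slope.
Perpendicular to incline: N = W cos 34.5° − P sin 16.2° = 1657 − 390.6 = 1267 N.
Along incline: P cos 16.2° − μN = W sin 34.5° → μ = −(W sin 34.5° − P cos 16.2°) / N = 0.1621.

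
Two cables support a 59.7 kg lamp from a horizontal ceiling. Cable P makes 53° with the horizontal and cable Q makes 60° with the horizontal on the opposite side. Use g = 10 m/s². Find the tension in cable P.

T_P ≈ 324 N

Weight W = 59.7 × 10 = 597 N acts straight down.
Horizontal: T_P cos 53° = T_Q cos 60°  →  T_Q = 1.204 T_P.
Vertical: T_P sin 53° + T_Q sin 60° = 597.
Substituting the horizontal relation into the vertical equation gives 1.841 T_P = 597, so T_P = 324.3 N.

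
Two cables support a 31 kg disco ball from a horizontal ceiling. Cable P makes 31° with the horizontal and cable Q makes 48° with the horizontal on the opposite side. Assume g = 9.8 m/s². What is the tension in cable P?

Weight W = 31 × 9.8 = 303.8 N acts straight down.
Horizontal: T_P cos 31° = T_Q cos 48°  →  T_Q = 1.281 T_P.
Vertical: T_P sin 31° + T_Q sin 48° = 303.8.
Substituting the horizontal relation into the vertical equation gives 1.467 T_P = 303.8, so T_P = 207.1 N.

T_P ≈ 207 N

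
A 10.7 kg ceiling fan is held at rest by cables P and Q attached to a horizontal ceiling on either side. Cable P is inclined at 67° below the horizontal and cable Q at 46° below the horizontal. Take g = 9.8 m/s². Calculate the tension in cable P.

T_P ≈ 79.1 N

Weight W = 10.7 × 9.8 = 104.9 N acts straight down.
Horizontal: T_P cos 67° = T_Q cos 46°  →  T_Q = 0.5625 T_P.
Vertical: T_P sin 67° + T_Q sin 46° = 104.9.
Substituting the horizontal relation into the vertical equation gives 1.325 T_P = 104.9, so T_P = 79.13 N.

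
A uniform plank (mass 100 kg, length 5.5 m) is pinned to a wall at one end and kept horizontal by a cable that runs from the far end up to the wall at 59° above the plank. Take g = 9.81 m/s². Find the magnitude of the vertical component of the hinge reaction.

Take torques about the hinge: T sin 59° · 5.5 = 100×9.81×2.75 = 2697.8 N·m.
So T = 2697.8 / (0.8572 × 5.5) = 572.23 N.
ΣF_y = 0: H_y = (100×9.81) − T sin 59° = 981 − 490.5 = 490.5 N.

|H_y| ≈ 491 N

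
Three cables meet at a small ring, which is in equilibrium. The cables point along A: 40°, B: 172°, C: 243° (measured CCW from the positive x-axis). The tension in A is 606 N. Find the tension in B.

T_B ≈ 250 N

Resolve: ΣF_x = 606 cos 40° + T_B cos 172° + T_C cos 243° = 0.
        ΣF_y = 606 sin 40° + T_B sin 172° + T_C sin 243° = 0.
The known terms sum to (464.2, 389.5) N, so -0.9903 T_B − 0.4540 T_C = -464.2 and 0.1392 T_B − 0.8910 T_C = -389.5.
Solving simultaneously: T_B = 250.4 N, T_C = 476.3 N.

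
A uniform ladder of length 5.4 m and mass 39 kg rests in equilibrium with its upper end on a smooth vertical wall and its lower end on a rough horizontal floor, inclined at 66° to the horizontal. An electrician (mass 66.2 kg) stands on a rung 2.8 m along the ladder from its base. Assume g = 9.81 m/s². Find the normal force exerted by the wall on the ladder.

Torques about the foot: N_wall · 5.4 sin 66° = 39×9.81×2.7 cos 66° + 66.2×9.81×2.8 cos 66° → N_wall = 235.1 N.

N_wall ≈ 235 N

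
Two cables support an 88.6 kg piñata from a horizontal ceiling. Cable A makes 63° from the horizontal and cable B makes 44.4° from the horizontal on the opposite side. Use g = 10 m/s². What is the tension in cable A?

Weight W = 88.6 × 10 = 886 N acts straight down.
Horizontal: T_A cos 63° = T_B cos 44.4°  →  T_B = 0.6354 T_A.
Vertical: T_A sin 63° + T_B sin 44.4° = 886.
Substituting the horizontal relation into the vertical equation gives 1.336 T_A = 886, so T_A = 663.4 N.

T_A ≈ 663 N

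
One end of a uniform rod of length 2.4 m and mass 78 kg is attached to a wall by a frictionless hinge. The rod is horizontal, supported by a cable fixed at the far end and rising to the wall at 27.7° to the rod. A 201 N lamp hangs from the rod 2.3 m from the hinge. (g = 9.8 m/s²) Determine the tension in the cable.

T ≈ 1240 N

Take torques about the hinge: T sin 27.7° · 2.4 = 78×9.8×1.2 + 201×2.3 = 1379.6 N·m.
So T = 1379.6 / (0.4648 × 2.4) = 1236.6 N.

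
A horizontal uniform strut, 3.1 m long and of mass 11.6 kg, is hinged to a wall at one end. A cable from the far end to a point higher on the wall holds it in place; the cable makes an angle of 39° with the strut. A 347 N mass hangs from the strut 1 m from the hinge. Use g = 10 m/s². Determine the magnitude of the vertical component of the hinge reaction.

Take torques about the hinge: T sin 39° · 3.1 = 11.6×10×1.55 + 347×1 = 526.8 N·m.
So T = 526.8 / (0.6293 × 3.1) = 270.03 N.
ΣF_y = 0: H_y = (11.6×10 + 347) − T sin 39° = 463 − 169.94 = 293.06 N.

|H_y| ≈ 293 N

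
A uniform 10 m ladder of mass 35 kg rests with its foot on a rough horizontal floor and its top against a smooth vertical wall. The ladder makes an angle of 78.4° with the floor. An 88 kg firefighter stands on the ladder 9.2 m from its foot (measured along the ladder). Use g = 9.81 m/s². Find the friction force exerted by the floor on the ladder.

f ≈ 198 N

Torques about the foot: N_wall · 10 sin 78.4° = 35×9.81×5 cos 78.4° + 88×9.81×9.2 cos 78.4° → N_wall = 198.27 N.
ΣF_x = 0: f_floor = N_wall = 198.27 N.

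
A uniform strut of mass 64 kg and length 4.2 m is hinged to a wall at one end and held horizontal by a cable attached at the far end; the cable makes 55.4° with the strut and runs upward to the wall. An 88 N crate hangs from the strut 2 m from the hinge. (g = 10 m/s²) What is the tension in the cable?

Take torques about the hinge: T sin 55.4° · 4.2 = 64×10×2.1 + 88×2 = 1520 N·m.
So T = 1520 / (0.8231 × 4.2) = 439.67 N.

T ≈ 440 N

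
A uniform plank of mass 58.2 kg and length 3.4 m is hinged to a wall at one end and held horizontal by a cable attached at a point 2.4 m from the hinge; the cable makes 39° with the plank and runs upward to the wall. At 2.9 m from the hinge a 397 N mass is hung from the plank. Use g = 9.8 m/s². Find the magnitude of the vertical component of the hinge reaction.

|H_y| ≈ 83.6 N

Take torques about the hinge: T sin 39° · 2.4 = 58.2×9.8×1.7 + 397×2.9 = 2120.9 N·m.
So T = 2120.9 / (0.6293 × 2.4) = 1404.2 N.
ΣF_y = 0: H_y = (58.2×9.8 + 397) − T sin 39° = 967.36 − 883.71 = 83.647 N.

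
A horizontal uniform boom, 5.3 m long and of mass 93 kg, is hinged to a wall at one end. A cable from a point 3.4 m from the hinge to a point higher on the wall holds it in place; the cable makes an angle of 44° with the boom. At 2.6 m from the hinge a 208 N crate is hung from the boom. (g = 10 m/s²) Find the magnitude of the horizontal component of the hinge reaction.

Take torques about the hinge: T sin 44° · 3.4 = 93×10×2.65 + 208×2.6 = 3005.3 N·m.
So T = 3005.3 / (0.6947 × 3.4) = 1272.4 N.
ΣF_x = 0: H_x = T cos 44° = 915.32 N.

H_x ≈ 915 N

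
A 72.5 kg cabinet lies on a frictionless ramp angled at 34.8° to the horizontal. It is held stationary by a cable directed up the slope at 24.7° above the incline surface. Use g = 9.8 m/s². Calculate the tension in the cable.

T ≈ 446 N

Take axes along and perpendicular to the incline. Weight components: W sin 34.8° = 405.5 N down-slope, W cos 34.8° = 583.4 N into the surface.
Along incline: T cos 24.7° = W sin 34.8° → T = 446.3 N.
Perpendicular: N = W cos 34.8° − T sin 24.7° = 396.9 N.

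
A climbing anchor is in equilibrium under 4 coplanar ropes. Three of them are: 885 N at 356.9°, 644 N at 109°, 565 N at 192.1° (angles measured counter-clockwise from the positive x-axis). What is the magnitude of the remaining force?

Sum the known components: ΣF_x = 121.6 N, ΣF_y = 442.6 N.
For equilibrium the remaining force must supply (−ΣF_x, −ΣF_y) = (-121.6, -442.6) N.
Magnitude = √((-121.6)² + (-442.6)²) = 459 N; direction = atan2(-442.6, -121.6) = 254.6°.

F ≈ 459 N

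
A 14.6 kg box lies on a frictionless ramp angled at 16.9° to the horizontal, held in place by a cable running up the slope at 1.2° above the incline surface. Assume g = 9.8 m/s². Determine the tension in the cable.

T ≈ 41.6 N

Take axes along and perpendicular to the incline. Weight components: W sin 16.9° = 41.59 N down-slope, W cos 16.9° = 136.9 N into the surface.
Along incline: T cos 1.2° = W sin 16.9° → T = 41.6 N.
Perpendicular: N = W cos 16.9° − T sin 1.2° = 136 N.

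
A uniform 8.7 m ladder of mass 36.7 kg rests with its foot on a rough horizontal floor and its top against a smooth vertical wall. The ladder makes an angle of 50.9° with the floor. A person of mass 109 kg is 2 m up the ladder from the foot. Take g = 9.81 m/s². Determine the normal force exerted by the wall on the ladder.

N_wall ≈ 346 N

Torques about the foot: N_wall · 8.7 sin 50.9° = 36.7×9.81×4.35 cos 50.9° + 109×9.81×2 cos 50.9° → N_wall = 346.06 N.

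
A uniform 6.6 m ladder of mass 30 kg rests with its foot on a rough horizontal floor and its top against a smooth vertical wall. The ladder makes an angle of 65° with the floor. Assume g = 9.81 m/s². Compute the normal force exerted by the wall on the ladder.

N_wall ≈ 68.6 N

Torques about the foot: N_wall · 6.6 sin 65° = 30×9.81×3.3 cos 65° → N_wall = 68.617 N.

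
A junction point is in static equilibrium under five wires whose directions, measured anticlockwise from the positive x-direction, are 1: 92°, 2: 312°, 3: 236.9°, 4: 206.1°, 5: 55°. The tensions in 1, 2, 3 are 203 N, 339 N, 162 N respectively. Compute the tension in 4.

Resolve: ΣF_x = 203 cos 92° + 339 cos 312° + 162 cos 236.9° + T_4 cos 206.1° + T_5 cos 55° = 0.
        ΣF_y = 203 sin 92° + 339 sin 312° + 162 sin 236.9° + T_4 sin 206.1° + T_5 sin 55° = 0.
The known terms sum to (131.3, -184.8) N, so -0.8980 T_4 + 0.5736 T_5 = -131.3 and -0.4399 T_4 + 0.8192 T_5 = 184.8.
Solving simultaneously: T_4 = 441.8 N, T_5 = 462.8 N.

T_4 ≈ 442 N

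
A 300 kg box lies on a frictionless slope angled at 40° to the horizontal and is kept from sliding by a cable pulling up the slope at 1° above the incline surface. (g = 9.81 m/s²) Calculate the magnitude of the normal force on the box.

N ≈ 2220 N

Take axes along and perpendicular to the incline. Weight components: W sin 40° = 1892 N down-slope, W cos 40° = 2254 N into the surface.
Along incline: T cos 1° = W sin 40° → T = 1892 N.
Perpendicular: N = W cos 40° − T sin 1° = 2221 N.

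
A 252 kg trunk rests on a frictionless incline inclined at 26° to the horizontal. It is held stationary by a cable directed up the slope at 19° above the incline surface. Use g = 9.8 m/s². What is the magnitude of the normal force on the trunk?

Take axes along and perpendicular to the incline. Weight components: W sin 26° = 1083 N down-slope, W cos 26° = 2220 N into the surface.
Along incline: T cos 19° = W sin 26° → T = 1145 N.
Perpendicular: N = W cos 26° − T sin 19° = 1847 N.

N ≈ 1850 N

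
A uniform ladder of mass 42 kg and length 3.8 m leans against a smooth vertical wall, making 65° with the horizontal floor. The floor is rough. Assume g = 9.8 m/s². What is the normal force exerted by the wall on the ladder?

N_wall ≈ 96 N

Torques about the foot: N_wall · 3.8 sin 65° = 42×9.8×1.9 cos 65° → N_wall = 95.966 N.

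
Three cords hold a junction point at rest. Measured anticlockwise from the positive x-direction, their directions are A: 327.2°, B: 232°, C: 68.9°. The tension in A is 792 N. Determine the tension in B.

T_B ≈ 2670 N

Resolve: ΣF_x = 792 cos 327.2° + T_B cos 232° + T_C cos 68.9° = 0.
        ΣF_y = 792 sin 327.2° + T_B sin 232° + T_C sin 68.9° = 0.
The known terms sum to (665.7, -429) N, so -0.6157 T_B + 0.3600 T_C = -665.7 and -0.7880 T_B + 0.9330 T_C = 429.
Solving simultaneously: T_B = 2668 N, T_C = 2713 N.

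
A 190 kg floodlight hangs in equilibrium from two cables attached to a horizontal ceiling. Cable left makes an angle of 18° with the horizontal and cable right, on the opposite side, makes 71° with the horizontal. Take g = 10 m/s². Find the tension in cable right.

T_right ≈ 1810 N

Weight W = 190 × 10 = 1900 N acts straight down.
Horizontal: T_left cos 18° = T_right cos 71°  →  T_left = 0.3423 T_right.
Vertical: T_left sin 18° + T_right sin 71° = 1900.
Substituting the horizontal relation into the vertical equation gives 1.051 T_right = 1900, so T_right = 1807 N.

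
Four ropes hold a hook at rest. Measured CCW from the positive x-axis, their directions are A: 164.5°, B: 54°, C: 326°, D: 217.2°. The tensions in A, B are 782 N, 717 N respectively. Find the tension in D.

Resolve: ΣF_x = 782 cos 164.5° + 717 cos 54° + T_C cos 326° + T_D cos 217.2° = 0.
        ΣF_y = 782 sin 164.5° + 717 sin 54° + T_C sin 326° + T_D sin 217.2° = 0.
The known terms sum to (-332.1, 789) N, so 0.8290 T_C − 0.7965 T_D = 332.1 and -0.5592 T_C − 0.6046 T_D = -789.
Solving simultaneously: T_C = 876 N, T_D = 494.8 N.

T_D ≈ 495 N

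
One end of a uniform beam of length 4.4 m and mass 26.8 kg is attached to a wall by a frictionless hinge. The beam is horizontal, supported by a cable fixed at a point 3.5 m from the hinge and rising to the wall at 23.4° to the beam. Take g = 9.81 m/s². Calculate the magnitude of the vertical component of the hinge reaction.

|H_y| ≈ 97.7 N

Take torques about the hinge: T sin 23.4° · 3.5 = 26.8×9.81×2.2 = 578.4 N·m.
So T = 578.4 / (0.3971 × 3.5) = 416.11 N.
ΣF_y = 0: H_y = (26.8×9.81) − T sin 23.4° = 262.91 − 165.26 = 97.652 N.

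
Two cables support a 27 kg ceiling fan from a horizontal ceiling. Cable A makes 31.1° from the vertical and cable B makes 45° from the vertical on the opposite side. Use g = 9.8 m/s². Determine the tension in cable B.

T_B ≈ 141 N

Angles from the horizontal: cable A is 90° − 31.1° = 58.9°, cable B is 90° − 45° = 45°.
Weight W = 27 × 9.8 = 264.6 N acts straight down.
Horizontal: T_A cos 58.9° = T_B cos 45°  →  T_A = 1.369 T_B.
Vertical: T_A sin 58.9° + T_B sin 45° = 264.6.
Substituting the horizontal relation into the vertical equation gives 1.879 T_B = 264.6, so T_B = 140.8 N.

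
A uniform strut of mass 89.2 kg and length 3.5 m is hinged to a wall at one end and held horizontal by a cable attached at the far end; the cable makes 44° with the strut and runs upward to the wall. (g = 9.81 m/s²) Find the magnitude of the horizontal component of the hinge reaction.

Take torques about the hinge: T sin 44° · 3.5 = 89.2×9.81×1.75 = 1531.3 N·m.
So T = 1531.3 / (0.6947 × 3.5) = 629.84 N.
ΣF_x = 0: H_x = T cos 44° = 453.07 N.

H_x ≈ 453 N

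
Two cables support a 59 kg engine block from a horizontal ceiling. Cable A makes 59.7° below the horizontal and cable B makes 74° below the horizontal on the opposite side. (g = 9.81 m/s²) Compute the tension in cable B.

T_B ≈ 404 N

Weight W = 59 × 9.81 = 578.8 N acts straight down.
Horizontal: T_A cos 59.7° = T_B cos 74°  →  T_A = 0.5463 T_B.
Vertical: T_A sin 59.7° + T_B sin 74° = 578.8.
Substituting the horizontal relation into the vertical equation gives 1.433 T_B = 578.8, so T_B = 403.9 N.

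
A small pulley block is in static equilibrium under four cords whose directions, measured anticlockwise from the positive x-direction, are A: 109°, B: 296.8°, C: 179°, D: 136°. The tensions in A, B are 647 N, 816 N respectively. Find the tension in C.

Resolve: ΣF_x = 647 cos 109° + 816 cos 296.8° + T_C cos 179° + T_D cos 136° = 0.
        ΣF_y = 647 sin 109° + 816 sin 296.8° + T_C sin 179° + T_D sin 136° = 0.
The known terms sum to (157.3, -116.6) N, so -0.9998 T_C − 0.7193 T_D = -157.3 and 0.0175 T_C + 0.6947 T_D = 116.6.
Solving simultaneously: T_C = 37.21 N, T_D = 166.9 N.

T_C ≈ 37.2 N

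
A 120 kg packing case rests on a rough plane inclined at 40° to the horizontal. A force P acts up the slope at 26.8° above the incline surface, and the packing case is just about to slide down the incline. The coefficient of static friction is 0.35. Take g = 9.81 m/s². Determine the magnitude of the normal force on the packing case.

On the verge of sliding down the incline, friction equals μN and acts up the slope.
Perpendicular: N + P sin 26.8° = W cos 40° = 901.8 N.
Along incline: P cos 26.8° + μN = W sin 40° with W sin 40° = 756.7 N.
Solving the pair for P and N: P = 600.3 N, N = 631.1 N (and f = μN = 220.9 N).

N ≈ 631 N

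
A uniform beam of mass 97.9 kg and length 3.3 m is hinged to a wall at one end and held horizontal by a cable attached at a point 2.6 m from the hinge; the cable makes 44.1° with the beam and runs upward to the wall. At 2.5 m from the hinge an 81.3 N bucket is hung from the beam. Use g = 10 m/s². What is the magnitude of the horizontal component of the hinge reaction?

Take torques about the hinge: T sin 44.1° · 2.6 = 97.9×10×1.65 + 81.3×2.5 = 1818.6 N·m.
So T = 1818.6 / (0.6959 × 2.6) = 1005.1 N.
ΣF_x = 0: H_x = T cos 44.1° = 721.79 N.

H_x ≈ 722 N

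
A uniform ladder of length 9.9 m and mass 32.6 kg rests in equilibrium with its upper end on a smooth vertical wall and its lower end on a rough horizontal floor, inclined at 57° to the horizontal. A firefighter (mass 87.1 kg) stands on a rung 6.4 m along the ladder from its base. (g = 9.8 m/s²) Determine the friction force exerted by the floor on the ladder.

f ≈ 462 N

Torques about the foot: N_wall · 9.9 sin 57° = 32.6×9.8×4.95 cos 57° + 87.1×9.8×6.4 cos 57° → N_wall = 462.09 N.
ΣF_x = 0: f_floor = N_wall = 462.09 N.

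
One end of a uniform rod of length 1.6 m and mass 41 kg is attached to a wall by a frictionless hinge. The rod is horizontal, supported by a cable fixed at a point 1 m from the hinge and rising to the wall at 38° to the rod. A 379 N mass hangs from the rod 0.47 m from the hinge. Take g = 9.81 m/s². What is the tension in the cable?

Take torques about the hinge: T sin 38° · 1 = 41×9.81×0.8 + 379×0.47 = 499.9 N·m.
So T = 499.9 / (0.6157 × 1) = 811.97 N.

T ≈ 812 N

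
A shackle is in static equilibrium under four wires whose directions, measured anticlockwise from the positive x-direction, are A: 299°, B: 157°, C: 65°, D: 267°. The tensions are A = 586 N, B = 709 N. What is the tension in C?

Resolve: ΣF_x = 586 cos 299° + 709 cos 157° + T_C cos 65° + T_D cos 267° = 0.
        ΣF_y = 586 sin 299° + 709 sin 157° + T_C sin 65° + T_D sin 267° = 0.
The known terms sum to (-368.5, -235.5) N, so 0.4226 T_C − 0.0523 T_D = 368.5 and 0.9063 T_C − 0.9986 T_D = 235.5.
Solving simultaneously: T_C = 949.6 N, T_D = 625.9 N.

T_C ≈ 950 N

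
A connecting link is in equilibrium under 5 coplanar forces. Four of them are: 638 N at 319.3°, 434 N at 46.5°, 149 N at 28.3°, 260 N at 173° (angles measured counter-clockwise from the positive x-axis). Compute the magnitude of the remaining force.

F ≈ 656 N

Sum the known components: ΣF_x = 655.6 N, ΣF_y = 1.099 N.
For equilibrium the remaining force must supply (−ΣF_x, −ΣF_y) = (-655.6, -1.099) N.
Magnitude = √((-655.6)² + (-1.099)²) = 655.6 N; direction = atan2(-1.099, -655.6) = 180.1°.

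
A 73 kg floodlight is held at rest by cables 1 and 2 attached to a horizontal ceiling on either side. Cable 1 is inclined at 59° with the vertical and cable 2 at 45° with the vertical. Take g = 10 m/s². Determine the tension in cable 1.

Angles from the horizontal: cable 1 is 90° − 59° = 31°, cable 2 is 90° − 45° = 45°.
Weight W = 73 × 10 = 730 N acts straight down.
Horizontal: T_1 cos 31° = T_2 cos 45°  →  T_2 = 1.212 T_1.
Vertical: T_1 sin 31° + T_2 sin 45° = 730.
Substituting the horizontal relation into the vertical equation gives 1.372 T_1 = 730, so T_1 = 532 N.

T_1 ≈ 532 N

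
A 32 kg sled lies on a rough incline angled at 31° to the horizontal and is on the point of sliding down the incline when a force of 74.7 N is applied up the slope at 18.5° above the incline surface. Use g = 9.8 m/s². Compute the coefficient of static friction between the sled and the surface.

On the verge of sliding down the incline, friction is at its maximum μN and acts up the slope.
Perpendicular to incline: N = W cos 31° − P sin 18.5° = 268.8 − 23.7 = 245.1 N.
Along incline: P cos 18.5° + μN = W sin 31° → μ = (W sin 31° − P cos 18.5°) / N = 0.3699.

μ ≈ 0.370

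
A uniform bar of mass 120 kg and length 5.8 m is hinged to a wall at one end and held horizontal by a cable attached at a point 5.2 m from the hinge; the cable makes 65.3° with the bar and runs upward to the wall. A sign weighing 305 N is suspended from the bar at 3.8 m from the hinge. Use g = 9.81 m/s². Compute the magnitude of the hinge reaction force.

|H| ≈ 726 N

Take torques about the hinge: T sin 65.3° · 5.2 = 120×9.81×2.9 + 305×3.8 = 4572.9 N·m.
So T = 4572.9 / (0.9085 × 5.2) = 967.96 N.
ΣF_x = 0: H_x = T cos 65.3° = 404.48 N.
ΣF_y = 0: H_y = (120×9.81 + 305) − T sin 65.3° = 1482.2 − 879.4 = 602.8 N.
|H| = √(H_x² + H_y²) = √((404.48)² + (602.8)²) = 725.93 N.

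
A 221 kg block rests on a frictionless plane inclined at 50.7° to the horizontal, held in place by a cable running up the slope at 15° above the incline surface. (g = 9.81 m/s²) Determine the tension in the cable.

Take axes along and perpendicular to the incline. Weight components: W sin 50.7° = 1678 N down-slope, W cos 50.7° = 1373 N into the surface.
Along incline: T cos 15° = W sin 50.7° → T = 1737 N.
Perpendicular: N = W cos 50.7° − T sin 15° = 923.6 N.

T ≈ 1740 N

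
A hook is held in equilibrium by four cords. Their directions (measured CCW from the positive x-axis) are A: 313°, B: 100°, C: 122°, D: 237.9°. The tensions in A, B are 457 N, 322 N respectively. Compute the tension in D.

T_D ≈ 231 N

Resolve: ΣF_x = 457 cos 313° + 322 cos 100° + T_C cos 122° + T_D cos 237.9° = 0.
        ΣF_y = 457 sin 313° + 322 sin 100° + T_C sin 122° + T_D sin 237.9° = 0.
The known terms sum to (255.8, -17.12) N, so -0.5299 T_C − 0.5314 T_D = -255.8 and 0.8480 T_C − 0.8471 T_D = 17.12.
Solving simultaneously: T_C = 251 N, T_D = 231 N.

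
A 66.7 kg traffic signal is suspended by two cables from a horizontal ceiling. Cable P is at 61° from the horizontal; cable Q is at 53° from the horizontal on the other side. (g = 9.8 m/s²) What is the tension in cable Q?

Weight W = 66.7 × 9.8 = 653.7 N acts straight down.
Horizontal: T_P cos 61° = T_Q cos 53°  →  T_P = 1.241 T_Q.
Vertical: T_P sin 61° + T_Q sin 53° = 653.7.
Substituting the horizontal relation into the vertical equation gives 1.884 T_Q = 653.7, so T_Q = 346.9 N.

T_Q ≈ 347 N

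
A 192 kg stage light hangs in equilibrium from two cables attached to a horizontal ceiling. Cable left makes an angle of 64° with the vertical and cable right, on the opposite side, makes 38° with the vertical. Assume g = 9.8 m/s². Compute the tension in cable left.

Angles from the horizontal: cable left is 90° − 64° = 26°, cable right is 90° − 38° = 52°.
Weight W = 192 × 9.8 = 1882 N acts straight down.
Horizontal: T_left cos 26° = T_right cos 52°  →  T_right = 1.46 T_left.
Vertical: T_left sin 26° + T_right sin 52° = 1882.
Substituting the horizontal relation into the vertical equation gives 1.589 T_left = 1882, so T_left = 1184 N.

T_left ≈ 1180 N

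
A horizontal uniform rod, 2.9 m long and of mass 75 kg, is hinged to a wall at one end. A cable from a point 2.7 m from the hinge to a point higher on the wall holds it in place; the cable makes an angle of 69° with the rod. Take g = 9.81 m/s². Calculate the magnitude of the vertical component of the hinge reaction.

Take torques about the hinge: T sin 69° · 2.7 = 75×9.81×1.45 = 1066.8 N·m.
So T = 1066.8 / (0.9336 × 2.7) = 423.24 N.
ΣF_y = 0: H_y = (75×9.81) − T sin 69° = 735.75 − 395.12 = 340.63 N.

|H_y| ≈ 341 N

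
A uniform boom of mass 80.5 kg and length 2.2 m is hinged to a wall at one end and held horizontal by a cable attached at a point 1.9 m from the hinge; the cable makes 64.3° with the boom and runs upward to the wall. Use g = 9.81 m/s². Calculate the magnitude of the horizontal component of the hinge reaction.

H_x ≈ 220 N

Take torques about the hinge: T sin 64.3° · 1.9 = 80.5×9.81×1.1 = 868.68 N·m.
So T = 868.68 / (0.9011 × 1.9) = 507.39 N.
ΣF_x = 0: H_x = T cos 64.3° = 220.03 N.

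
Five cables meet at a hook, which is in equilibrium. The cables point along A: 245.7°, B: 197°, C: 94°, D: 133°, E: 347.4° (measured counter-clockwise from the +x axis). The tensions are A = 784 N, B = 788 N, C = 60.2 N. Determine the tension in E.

Resolve: ΣF_x = 784 cos 245.7° + 788 cos 197° + 60.2 cos 94° + T_D cos 133° + T_E cos 347.4° = 0.
        ΣF_y = 784 sin 245.7° + 788 sin 197° + 60.2 sin 94° + T_D sin 133° + T_E sin 347.4° = 0.
The known terms sum to (-1080, -884.9) N, so -0.6820 T_D + 0.9759 T_E = 1080 and 0.7314 T_D − 0.2181 T_E = 884.9.
Solving simultaneously: T_D = 1946 N, T_E = 2467 N.

T_E ≈ 2470 N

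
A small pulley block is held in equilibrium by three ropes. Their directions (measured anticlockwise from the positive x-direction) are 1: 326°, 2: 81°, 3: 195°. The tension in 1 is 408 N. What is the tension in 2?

Resolve: ΣF_x = 408 cos 326° + T_2 cos 81° + T_3 cos 195° = 0.
        ΣF_y = 408 sin 326° + T_2 sin 81° + T_3 sin 195° = 0.
The known terms sum to (338.2, -228.2) N, so 0.1564 T_2 − 0.9659 T_3 = -338.2 and 0.9877 T_2 − 0.2588 T_3 = 228.2.
Solving simultaneously: T_2 = 337.1 N, T_3 = 404.8 N.

T_2 ≈ 337 N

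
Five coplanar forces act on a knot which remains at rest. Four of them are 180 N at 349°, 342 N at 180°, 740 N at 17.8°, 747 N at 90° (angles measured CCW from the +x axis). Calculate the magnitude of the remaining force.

Sum the known components: ΣF_x = 539.3 N, ΣF_y = 938.9 N.
For equilibrium the remaining force must supply (−ΣF_x, −ΣF_y) = (-539.3, -938.9) N.
Magnitude = √((-539.3)² + (-938.9)²) = 1083 N; direction = atan2(-938.9, -539.3) = 240.1°.

F ≈ 1080 N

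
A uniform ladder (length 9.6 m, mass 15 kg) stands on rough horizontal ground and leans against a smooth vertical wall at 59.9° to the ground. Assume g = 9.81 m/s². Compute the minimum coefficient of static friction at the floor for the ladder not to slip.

ΣF_y = 0: N_floor = 15×9.81 = 147.15 N.
Torques about the foot: N_wall · 9.6 sin 59.9° = 15×9.81×4.8 cos 59.9° → N_wall = 42.65 N.
ΣF_x = 0: f_floor = N_wall = 42.65 N.
μ_min = f_floor / N_floor = 42.65 / 147.15 = 0.2898.

μ_min ≈ 0.290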